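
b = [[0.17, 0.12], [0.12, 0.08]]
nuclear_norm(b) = 0.26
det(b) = -0.00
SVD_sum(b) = [[0.17, 0.12], [0.12, 0.08]] + [[-0.0,0.0], [0.0,-0.00]]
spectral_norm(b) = 0.25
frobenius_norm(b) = 0.25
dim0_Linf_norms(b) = [0.17, 0.12]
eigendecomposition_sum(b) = [[0.17, 0.12], [0.12, 0.08]] + [[-0.0,0.00], [0.0,-0.00]]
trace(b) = 0.25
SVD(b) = [[-0.82, -0.57], [-0.57, 0.82]] @ diag([0.25316005617976295, 0.0031600561797629615]) @ [[-0.82, -0.57],[0.57, -0.82]]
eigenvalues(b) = [0.25, -0.0]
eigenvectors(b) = [[0.82,-0.57],  [0.57,0.82]]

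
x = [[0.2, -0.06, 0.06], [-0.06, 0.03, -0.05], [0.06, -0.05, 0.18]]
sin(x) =[[0.2, -0.06, 0.06], [-0.06, 0.03, -0.05], [0.06, -0.05, 0.18]]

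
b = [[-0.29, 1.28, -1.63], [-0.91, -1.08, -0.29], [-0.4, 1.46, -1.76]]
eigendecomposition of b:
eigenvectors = [[(-0.73+0j), (-0.56-0.01j), -0.56+0.01j],[(0.45+0j), -0.22-0.50j, (-0.22+0.5j)],[(0.51+0j), (-0.63+0j), (-0.63-0j)]]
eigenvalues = [(0.08+0j), (-1.6+1.15j), (-1.6-1.15j)]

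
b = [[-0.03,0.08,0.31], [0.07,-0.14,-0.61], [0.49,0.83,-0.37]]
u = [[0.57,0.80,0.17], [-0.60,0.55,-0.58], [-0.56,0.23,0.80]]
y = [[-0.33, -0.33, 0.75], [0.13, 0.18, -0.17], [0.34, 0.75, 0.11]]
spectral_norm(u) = 1.00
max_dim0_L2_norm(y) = 0.84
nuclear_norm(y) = 1.72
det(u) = 1.00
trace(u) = 1.92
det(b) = 0.00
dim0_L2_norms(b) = [0.5, 0.85, 0.78]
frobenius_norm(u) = 1.73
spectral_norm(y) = 1.05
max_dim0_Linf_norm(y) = 0.75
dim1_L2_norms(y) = [0.88, 0.28, 0.83]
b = u @ y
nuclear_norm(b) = 1.73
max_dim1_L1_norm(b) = 1.69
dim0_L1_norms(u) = [1.73, 1.58, 1.55]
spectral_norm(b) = 1.05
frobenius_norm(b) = 1.25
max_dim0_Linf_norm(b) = 0.83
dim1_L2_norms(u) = [1.0, 1.0, 1.0]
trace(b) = -0.54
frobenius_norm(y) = 1.24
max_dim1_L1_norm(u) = 1.73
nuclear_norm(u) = 3.00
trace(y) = -0.04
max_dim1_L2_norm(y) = 0.88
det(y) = 0.00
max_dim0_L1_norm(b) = 1.29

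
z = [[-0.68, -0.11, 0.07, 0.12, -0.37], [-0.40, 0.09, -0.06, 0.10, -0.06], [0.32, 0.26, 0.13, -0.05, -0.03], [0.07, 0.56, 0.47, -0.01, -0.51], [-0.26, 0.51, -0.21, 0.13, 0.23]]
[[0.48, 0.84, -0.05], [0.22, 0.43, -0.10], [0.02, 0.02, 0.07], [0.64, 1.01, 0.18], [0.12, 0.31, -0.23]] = z@[[-0.41, -0.58, -0.27],[0.35, 0.65, -0.10],[0.54, 0.44, 1.09],[0.36, 1.08, -1.06],[-0.43, -0.97, 0.53]]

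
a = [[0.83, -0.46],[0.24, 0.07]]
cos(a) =[[0.72, 0.20], [-0.10, 1.05]]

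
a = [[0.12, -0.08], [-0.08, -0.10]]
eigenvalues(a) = [0.15, -0.13]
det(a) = -0.02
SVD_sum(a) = [[0.13, -0.04], [-0.04, 0.01]] + [[-0.01, -0.04], [-0.04, -0.11]]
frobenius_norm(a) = 0.19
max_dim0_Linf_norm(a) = 0.12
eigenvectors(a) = [[0.95, 0.31], [-0.31, 0.95]]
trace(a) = 0.02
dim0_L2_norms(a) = [0.14, 0.13]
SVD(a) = [[-0.95, 0.31], [0.31, 0.95]] @ diag([0.14601470508735445, 0.12601470508735443]) @ [[-0.95, 0.31], [-0.31, -0.95]]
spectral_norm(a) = 0.15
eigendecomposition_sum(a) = [[0.13, -0.04],[-0.04, 0.01]] + [[-0.01,-0.04],  [-0.04,-0.11]]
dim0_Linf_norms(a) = [0.12, 0.1]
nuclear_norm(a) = 0.27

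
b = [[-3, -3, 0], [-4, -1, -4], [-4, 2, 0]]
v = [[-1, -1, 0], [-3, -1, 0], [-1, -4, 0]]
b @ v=[[12, 6, 0], [11, 21, 0], [-2, 2, 0]]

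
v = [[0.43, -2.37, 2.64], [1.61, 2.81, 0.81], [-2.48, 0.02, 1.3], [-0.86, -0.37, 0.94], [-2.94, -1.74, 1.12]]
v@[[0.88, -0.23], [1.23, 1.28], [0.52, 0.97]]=[[-1.16, -0.57],  [5.29, 4.01],  [-1.48, 1.86],  [-0.72, 0.64],  [-4.15, -0.46]]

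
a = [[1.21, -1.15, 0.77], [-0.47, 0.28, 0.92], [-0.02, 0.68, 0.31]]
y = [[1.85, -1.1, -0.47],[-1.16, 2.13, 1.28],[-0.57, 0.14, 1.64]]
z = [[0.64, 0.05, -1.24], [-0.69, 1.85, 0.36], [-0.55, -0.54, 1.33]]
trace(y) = 5.62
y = z + a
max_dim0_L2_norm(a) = 1.37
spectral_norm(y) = 3.58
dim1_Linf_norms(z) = [1.24, 1.85, 1.33]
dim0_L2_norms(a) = [1.3, 1.37, 1.24]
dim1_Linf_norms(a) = [1.21, 0.92, 0.68]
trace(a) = 1.80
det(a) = -1.04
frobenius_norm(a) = 2.25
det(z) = 0.01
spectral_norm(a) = 1.88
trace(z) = 3.82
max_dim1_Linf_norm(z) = 1.85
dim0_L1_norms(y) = [3.58, 3.37, 3.39]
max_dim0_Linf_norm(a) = 1.21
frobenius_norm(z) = 2.89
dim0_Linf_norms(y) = [1.85, 2.13, 1.64]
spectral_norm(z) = 2.14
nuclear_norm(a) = 3.51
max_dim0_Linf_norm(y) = 2.13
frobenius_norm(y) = 3.93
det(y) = 4.35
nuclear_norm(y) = 5.82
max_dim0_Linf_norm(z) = 1.85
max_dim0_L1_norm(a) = 2.11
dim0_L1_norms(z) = [1.88, 2.44, 2.93]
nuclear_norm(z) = 4.08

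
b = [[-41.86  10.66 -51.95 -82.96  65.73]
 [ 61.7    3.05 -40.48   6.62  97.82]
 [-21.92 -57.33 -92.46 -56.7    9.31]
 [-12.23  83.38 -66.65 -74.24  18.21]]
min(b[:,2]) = -92.46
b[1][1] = 3.05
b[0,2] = -51.95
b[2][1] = -57.33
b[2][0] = -21.92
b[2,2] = -92.46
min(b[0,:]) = -82.96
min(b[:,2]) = -92.46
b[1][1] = 3.05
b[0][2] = -51.95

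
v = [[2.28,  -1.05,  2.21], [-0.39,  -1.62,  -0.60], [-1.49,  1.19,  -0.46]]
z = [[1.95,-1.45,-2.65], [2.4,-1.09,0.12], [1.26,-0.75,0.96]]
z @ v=[[8.96, -2.85, 6.40], [5.72, -0.61, 5.9], [1.73, 1.03, 2.79]]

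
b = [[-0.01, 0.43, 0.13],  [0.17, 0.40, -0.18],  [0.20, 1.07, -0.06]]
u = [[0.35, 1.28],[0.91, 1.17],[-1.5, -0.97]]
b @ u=[[0.19,  0.36], [0.69,  0.86], [1.13,  1.57]]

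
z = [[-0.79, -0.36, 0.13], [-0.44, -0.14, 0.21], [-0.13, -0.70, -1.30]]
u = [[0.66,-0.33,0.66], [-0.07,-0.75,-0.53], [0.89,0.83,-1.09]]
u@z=[[-0.46, -0.65, -0.84], [0.45, 0.5, 0.52], [-0.93, 0.33, 1.71]]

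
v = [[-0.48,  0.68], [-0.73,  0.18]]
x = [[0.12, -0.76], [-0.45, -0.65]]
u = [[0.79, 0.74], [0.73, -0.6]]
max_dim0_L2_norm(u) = 1.08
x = v @ u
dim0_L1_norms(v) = [1.21, 0.86]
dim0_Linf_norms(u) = [0.79, 0.74]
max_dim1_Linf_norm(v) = 0.73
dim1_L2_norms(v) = [0.83, 0.75]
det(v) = 0.41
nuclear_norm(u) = 2.02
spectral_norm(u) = 1.11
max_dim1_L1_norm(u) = 1.53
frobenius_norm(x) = 1.10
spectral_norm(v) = 1.05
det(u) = -1.01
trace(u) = 0.19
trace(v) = -0.30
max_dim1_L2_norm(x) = 0.79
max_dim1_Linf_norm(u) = 0.79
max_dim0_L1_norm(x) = 1.41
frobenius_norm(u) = 1.44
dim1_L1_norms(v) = [1.16, 0.91]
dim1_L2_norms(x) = [0.77, 0.79]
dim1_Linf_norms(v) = [0.68, 0.73]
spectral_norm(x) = 1.02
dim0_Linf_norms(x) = [0.45, 0.76]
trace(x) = -0.53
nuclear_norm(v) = 1.44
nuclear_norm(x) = 1.43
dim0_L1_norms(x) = [0.57, 1.41]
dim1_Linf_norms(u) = [0.79, 0.73]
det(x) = -0.42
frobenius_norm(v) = 1.12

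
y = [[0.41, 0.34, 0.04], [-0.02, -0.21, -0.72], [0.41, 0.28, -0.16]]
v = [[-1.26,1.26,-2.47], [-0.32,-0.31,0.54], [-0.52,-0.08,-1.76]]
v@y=[[-1.55, -1.38, -0.56], [0.10, 0.11, 0.12], [-0.93, -0.65, 0.32]]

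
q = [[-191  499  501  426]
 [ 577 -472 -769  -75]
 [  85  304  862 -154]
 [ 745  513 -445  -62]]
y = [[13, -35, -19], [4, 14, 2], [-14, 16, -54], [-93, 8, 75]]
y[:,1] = [-35, 14, 16, 8]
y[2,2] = -54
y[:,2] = [-19, 2, -54, 75]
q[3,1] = 513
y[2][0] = -14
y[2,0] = -14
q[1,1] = -472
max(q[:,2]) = 862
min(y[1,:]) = 2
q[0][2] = 501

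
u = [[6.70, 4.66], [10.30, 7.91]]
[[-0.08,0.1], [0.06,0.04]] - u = [[-6.78, -4.56], [-10.24, -7.87]]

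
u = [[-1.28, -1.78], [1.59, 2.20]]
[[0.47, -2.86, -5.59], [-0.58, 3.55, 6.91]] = u @ [[0.15, 1.0, 1.11], [-0.37, 0.89, 2.34]]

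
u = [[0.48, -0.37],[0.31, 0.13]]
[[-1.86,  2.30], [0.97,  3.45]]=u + [[-2.34, 2.67], [0.66, 3.32]]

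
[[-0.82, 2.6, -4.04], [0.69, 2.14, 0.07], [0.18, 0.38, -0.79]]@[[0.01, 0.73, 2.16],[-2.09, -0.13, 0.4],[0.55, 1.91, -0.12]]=[[-7.66, -8.65, -0.25], [-4.43, 0.36, 2.34], [-1.23, -1.43, 0.64]]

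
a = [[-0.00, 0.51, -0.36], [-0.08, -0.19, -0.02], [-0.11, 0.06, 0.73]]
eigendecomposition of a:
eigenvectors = [[(0.41+0j),0.92+0.00j,(0.92-0j)], [-0.02+0.00j,-0.13+0.35j,(-0.13-0.35j)], [(-0.91+0j),(0.13+0j),(0.13-0j)]]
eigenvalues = [(0.78+0j), (-0.12+0.19j), (-0.12-0.19j)]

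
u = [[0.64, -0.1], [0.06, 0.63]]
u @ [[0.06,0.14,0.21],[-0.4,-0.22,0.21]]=[[0.08, 0.11, 0.11],[-0.25, -0.13, 0.14]]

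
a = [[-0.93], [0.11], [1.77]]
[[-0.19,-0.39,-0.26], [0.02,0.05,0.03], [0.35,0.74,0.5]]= a @ [[0.20, 0.42, 0.28]]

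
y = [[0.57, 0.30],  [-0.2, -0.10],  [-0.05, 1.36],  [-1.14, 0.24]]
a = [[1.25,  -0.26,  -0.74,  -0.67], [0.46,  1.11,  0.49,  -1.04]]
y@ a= [[0.85, 0.18, -0.27, -0.69], [-0.30, -0.06, 0.1, 0.24], [0.56, 1.52, 0.7, -1.38], [-1.31, 0.56, 0.96, 0.51]]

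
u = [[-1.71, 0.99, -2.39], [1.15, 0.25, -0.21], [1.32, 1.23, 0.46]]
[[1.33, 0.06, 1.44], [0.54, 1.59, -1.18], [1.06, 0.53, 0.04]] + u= [[-0.38, 1.05, -0.95],[1.69, 1.84, -1.39],[2.38, 1.76, 0.5]]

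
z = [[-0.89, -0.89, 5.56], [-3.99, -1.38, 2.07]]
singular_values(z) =[6.66, 3.19]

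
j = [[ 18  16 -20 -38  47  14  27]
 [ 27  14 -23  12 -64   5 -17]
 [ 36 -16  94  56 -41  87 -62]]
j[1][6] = -17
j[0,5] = 14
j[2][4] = -41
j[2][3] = 56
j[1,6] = -17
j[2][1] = -16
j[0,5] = 14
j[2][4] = -41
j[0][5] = 14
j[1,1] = 14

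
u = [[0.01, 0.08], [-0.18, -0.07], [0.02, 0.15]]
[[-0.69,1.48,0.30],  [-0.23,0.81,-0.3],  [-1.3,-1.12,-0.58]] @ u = [[-0.27, -0.11], [-0.15, -0.12], [0.18, -0.11]]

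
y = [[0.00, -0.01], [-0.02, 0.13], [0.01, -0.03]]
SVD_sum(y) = [[0.0,-0.01], [-0.02,0.13], [0.0,-0.03]] + [[-0.00, -0.0], [0.00, 0.00], [0.00, 0.00]]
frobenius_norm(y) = 0.14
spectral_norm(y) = 0.14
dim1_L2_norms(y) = [0.01, 0.13, 0.03]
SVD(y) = [[0.07, -0.3], [-0.97, 0.2], [0.23, 0.93]] @ diag([0.13553820573730602, 0.005421695815120943]) @ [[0.16, -0.99], [0.99, 0.16]]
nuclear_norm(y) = 0.14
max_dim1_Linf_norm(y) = 0.13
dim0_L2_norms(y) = [0.02, 0.13]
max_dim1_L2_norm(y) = 0.13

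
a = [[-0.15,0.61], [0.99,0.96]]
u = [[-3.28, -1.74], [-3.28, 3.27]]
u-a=[[-3.13, -2.35], [-4.27, 2.31]]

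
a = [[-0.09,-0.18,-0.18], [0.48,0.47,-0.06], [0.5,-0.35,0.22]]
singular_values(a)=[0.73, 0.62, 0.2]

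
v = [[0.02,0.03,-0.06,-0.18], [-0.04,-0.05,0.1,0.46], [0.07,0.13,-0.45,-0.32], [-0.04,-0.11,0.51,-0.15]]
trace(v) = -0.63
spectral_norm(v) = 0.77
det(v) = -0.00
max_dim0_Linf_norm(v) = 0.51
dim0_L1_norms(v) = [0.17, 0.32, 1.12, 1.11]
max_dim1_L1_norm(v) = 0.97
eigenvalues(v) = [(-0.32+0.43j), (-0.32-0.43j), (0.01+0j), (-0+0j)]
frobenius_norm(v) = 0.94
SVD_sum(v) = [[0.02, 0.03, -0.12, -0.08],  [-0.04, -0.08, 0.27, 0.17],  [0.07, 0.13, -0.47, -0.30],  [-0.04, -0.08, 0.30, 0.19]] + [[0.00, -0.01, 0.06, -0.10],[-0.0, 0.02, -0.18, 0.29],[0.0, -0.00, 0.02, -0.02],[0.0, -0.03, 0.21, -0.34]] + [[0.0, 0.00, 0.0, 0.00], [0.00, 0.00, 0.00, 0.0], [0.00, 0.00, 0.0, 0.0], [0.0, 0.00, 0.0, 0.0]] + [[-0.00,0.00,0.00,-0.00], [0.0,-0.0,-0.0,0.0], [0.00,-0.0,-0.0,0.0], [0.00,-0.00,-0.0,0.00]]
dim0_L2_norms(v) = [0.09, 0.18, 0.69, 0.61]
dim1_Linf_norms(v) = [0.18, 0.46, 0.45, 0.51]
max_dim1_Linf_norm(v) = 0.51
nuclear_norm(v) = 1.32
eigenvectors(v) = [[0.06+0.20j, (0.06-0.2j), (-0.45+0j), 0.85+0.00j], [(-0.21-0.48j), (-0.21+0.48j), -0.85+0.00j, (-0.52+0j)], [(-0.25+0.45j), (-0.25-0.45j), -0.25+0.00j, (-0.04+0j)], [(0.64+0j), (0.64-0j), -0.09+0.00j, (0.03+0j)]]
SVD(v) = [[-0.20, -0.22, -0.6, -0.74], [0.43, 0.63, -0.62, 0.2], [-0.74, -0.05, -0.40, 0.54], [0.48, -0.75, -0.31, 0.35]] @ diag([0.7728278056545739, 0.5372998134656991, 0.006697057946435944, 0.0011147518663444118]) @ [[-0.12,-0.23,0.82,0.52], [-0.01,0.07,-0.52,0.85], [-0.48,-0.84,-0.25,-0.09], [0.87,-0.49,-0.03,0.03]]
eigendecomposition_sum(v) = [[0.01-0.01j, 0.01-0.02j, -0.03+0.10j, (-0.09+0j)], [(-0.02+0.03j), -0.03+0.06j, (0.05-0.25j), (0.23-0.03j)], [(0.03+0j), 0.06-0.02j, (-0.23+0.11j), -0.16-0.16j], [(-0.02-0.04j), -0.06-0.06j, 0.25+0.18j, (-0.08+0.27j)]] + [[(0.01+0.01j), 0.01+0.02j, (-0.03-0.1j), -0.09-0.00j], [(-0.02-0.03j), -0.03-0.06j, (0.05+0.25j), 0.23+0.03j], [(0.03-0j), 0.06+0.02j, (-0.23-0.11j), -0.16+0.16j], [(-0.02+0.04j), (-0.06+0.06j), 0.25-0.18j, (-0.08-0.27j)]] + [[-0j, -0j, 0.00+0.00j, -0j], [0.00-0.00j, 0.00-0.00j, 0j, -0j], [0.00-0.00j, 0.00-0.00j, 0j, -0j], [0.00-0.00j, -0j, 0.00+0.00j, 0.00-0.00j]] + [[(-0-0j), -0j, 0.00+0.00j, -0j], [0.00+0.00j, -0.00+0.00j, (-0-0j), (-0+0j)], [0.00+0.00j, (-0+0j), -0.00-0.00j, (-0+0j)], [-0.00-0.00j, 0.00-0.00j, 0j, 0.00-0.00j]]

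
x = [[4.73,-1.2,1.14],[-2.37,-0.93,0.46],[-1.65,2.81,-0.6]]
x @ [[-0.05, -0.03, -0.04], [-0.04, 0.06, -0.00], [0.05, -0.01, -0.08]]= [[-0.13, -0.23, -0.28], [0.18, 0.01, 0.06], [-0.06, 0.22, 0.11]]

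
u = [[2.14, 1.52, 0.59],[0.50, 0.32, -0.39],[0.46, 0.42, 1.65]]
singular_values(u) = [2.94, 1.49, 0.0]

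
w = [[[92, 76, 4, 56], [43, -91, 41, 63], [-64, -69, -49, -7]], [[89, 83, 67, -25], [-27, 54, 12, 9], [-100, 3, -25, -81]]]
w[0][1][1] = -91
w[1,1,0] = -27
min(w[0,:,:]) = -91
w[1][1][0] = -27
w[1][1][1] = 54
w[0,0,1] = 76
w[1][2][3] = -81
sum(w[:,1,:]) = 104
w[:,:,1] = [[76, -91, -69], [83, 54, 3]]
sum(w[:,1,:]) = 104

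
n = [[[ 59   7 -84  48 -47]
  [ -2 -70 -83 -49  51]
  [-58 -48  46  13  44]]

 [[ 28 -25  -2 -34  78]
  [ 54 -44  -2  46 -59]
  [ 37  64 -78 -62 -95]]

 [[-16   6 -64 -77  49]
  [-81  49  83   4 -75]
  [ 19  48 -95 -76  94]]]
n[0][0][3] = 48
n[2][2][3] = -76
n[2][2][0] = 19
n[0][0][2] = -84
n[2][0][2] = -64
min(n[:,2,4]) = -95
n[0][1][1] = -70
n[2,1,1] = 49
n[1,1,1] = -44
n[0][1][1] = -70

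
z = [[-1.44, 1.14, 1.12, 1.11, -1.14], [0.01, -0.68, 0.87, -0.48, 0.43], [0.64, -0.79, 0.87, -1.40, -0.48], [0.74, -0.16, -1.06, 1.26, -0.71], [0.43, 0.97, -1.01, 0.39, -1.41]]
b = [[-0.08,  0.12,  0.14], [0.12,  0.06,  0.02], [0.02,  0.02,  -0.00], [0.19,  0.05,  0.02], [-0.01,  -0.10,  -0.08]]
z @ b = [[0.50, 0.09, -0.07],[-0.16, -0.09, -0.06],[-0.39, 0.02, 0.08],[0.15, 0.19, 0.18],[0.15, 0.25, 0.2]]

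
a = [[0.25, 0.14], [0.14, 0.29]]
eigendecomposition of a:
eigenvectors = [[-0.76, -0.66], [0.66, -0.76]]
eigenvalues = [0.13, 0.41]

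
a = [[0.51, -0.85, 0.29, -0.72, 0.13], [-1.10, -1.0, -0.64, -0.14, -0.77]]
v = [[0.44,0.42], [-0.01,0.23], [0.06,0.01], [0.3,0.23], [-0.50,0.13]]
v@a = [[-0.24, -0.79, -0.14, -0.38, -0.27], [-0.26, -0.22, -0.15, -0.03, -0.18], [0.02, -0.06, 0.01, -0.04, 0.00], [-0.10, -0.48, -0.06, -0.25, -0.14], [-0.40, 0.3, -0.23, 0.34, -0.17]]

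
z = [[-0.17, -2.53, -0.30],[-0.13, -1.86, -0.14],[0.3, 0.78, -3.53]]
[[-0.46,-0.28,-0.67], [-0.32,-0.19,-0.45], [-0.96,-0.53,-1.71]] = z@[[0.22,  0.13,  0.32], [0.13,  0.08,  0.18], [0.32,  0.18,  0.55]]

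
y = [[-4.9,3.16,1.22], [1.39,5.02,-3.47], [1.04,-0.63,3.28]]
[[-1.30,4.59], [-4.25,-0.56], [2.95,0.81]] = y@[[0.21, -0.56], [-0.38, 0.39], [0.76, 0.50]]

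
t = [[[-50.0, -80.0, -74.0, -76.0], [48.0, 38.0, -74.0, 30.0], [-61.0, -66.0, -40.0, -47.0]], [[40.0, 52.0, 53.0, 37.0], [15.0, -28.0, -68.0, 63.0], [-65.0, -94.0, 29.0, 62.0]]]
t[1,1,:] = [15.0, -28.0, -68.0, 63.0]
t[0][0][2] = -74.0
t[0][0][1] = -80.0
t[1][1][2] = -68.0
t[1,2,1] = -94.0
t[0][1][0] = 48.0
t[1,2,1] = -94.0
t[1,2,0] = -65.0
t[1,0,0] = 40.0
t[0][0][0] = -50.0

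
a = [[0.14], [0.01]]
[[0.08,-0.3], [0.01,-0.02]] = a@[[0.58, -2.16]]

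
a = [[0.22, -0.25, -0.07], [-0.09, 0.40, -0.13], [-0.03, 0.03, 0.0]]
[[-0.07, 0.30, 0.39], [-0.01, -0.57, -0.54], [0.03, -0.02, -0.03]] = a @[[-1.68, -1.18, -1.06], [-0.83, -1.98, -2.09], [-1.34, -0.91, -1.51]]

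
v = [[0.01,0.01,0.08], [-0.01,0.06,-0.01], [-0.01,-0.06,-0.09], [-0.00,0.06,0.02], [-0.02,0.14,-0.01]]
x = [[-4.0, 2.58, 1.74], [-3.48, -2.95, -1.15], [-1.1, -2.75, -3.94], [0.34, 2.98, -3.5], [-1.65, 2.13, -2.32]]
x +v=[[-3.99, 2.59, 1.82],[-3.49, -2.89, -1.16],[-1.11, -2.81, -4.03],[0.34, 3.04, -3.48],[-1.67, 2.27, -2.33]]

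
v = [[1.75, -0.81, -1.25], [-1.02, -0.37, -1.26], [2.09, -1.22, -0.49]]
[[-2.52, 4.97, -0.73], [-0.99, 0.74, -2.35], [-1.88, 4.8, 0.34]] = v @ [[-0.53, 1.37, 0.62], [0.16, -1.03, 0.27], [1.17, -1.39, 1.28]]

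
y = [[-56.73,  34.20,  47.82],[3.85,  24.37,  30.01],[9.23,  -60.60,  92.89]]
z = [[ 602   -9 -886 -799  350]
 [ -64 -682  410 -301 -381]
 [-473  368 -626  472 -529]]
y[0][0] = -56.73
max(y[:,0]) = 9.23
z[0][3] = -799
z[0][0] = 602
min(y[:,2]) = 30.01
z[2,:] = [-473, 368, -626, 472, -529]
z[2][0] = -473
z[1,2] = 410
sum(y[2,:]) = 41.519999999999996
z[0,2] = -886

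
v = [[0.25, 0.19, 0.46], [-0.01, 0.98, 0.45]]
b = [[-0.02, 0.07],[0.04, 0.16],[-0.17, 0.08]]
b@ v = [[-0.01,  0.06,  0.02],[0.01,  0.16,  0.09],[-0.04,  0.05,  -0.04]]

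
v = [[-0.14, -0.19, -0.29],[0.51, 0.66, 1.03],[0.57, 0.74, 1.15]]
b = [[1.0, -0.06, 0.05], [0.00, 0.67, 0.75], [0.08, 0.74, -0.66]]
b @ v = [[-0.14, -0.19, -0.29], [0.77, 1.0, 1.55], [-0.01, -0.02, -0.02]]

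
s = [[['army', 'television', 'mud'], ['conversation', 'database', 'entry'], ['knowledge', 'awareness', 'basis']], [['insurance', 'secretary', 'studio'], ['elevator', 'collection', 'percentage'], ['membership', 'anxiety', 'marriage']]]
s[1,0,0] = 'insurance'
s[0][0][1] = 'television'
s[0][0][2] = 'mud'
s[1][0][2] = 'studio'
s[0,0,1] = 'television'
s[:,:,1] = [['television', 'database', 'awareness'], ['secretary', 'collection', 'anxiety']]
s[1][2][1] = 'anxiety'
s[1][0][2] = 'studio'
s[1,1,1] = 'collection'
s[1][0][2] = 'studio'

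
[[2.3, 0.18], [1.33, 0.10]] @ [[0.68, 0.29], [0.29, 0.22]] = [[1.62, 0.71], [0.93, 0.41]]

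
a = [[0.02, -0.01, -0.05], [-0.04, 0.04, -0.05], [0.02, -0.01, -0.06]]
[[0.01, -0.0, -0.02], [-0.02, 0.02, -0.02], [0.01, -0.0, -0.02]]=a @ [[0.42, -0.01, -0.00],[-0.01, 0.39, 0.01],[-0.00, 0.01, 0.32]]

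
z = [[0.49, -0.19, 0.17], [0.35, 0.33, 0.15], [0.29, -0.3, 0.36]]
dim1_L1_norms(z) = [0.85, 0.83, 0.95]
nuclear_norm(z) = 1.42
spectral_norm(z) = 0.78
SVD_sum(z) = [[0.44, -0.14, 0.27], [0.23, -0.07, 0.14], [0.41, -0.13, 0.25]] + [[-0.01, -0.02, 0.00],[0.14, 0.39, -0.03],[-0.07, -0.19, 0.02]] + [[0.06,-0.03,-0.11], [-0.02,0.01,0.04], [-0.05,0.02,0.09]]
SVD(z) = [[-0.69,0.05,-0.73],  [-0.35,-0.89,0.27],  [-0.64,0.45,0.63]] @ diag([0.7847264818814623, 0.4674432926434317, 0.16852630891528617]) @ [[-0.82, 0.26, -0.51], [-0.34, -0.94, 0.07], [-0.46, 0.23, 0.86]]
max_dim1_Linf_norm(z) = 0.49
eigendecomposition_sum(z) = [[0.21-0.00j, -0.09+0.20j, (0.11-0.03j)], [(0.18-0.25j), 0.16+0.28j, (0.07-0.16j)], [0.22+0.08j, -0.17+0.17j, 0.13+0.02j]] + [[0.21+0.00j, -0.09-0.20j, 0.11+0.03j],  [0.18+0.25j, 0.16-0.28j, (0.07+0.16j)],  [(0.22-0.08j), (-0.17-0.17j), (0.13-0.02j)]] + [[0.07-0.00j, -0.02+0.00j, (-0.05+0j)], [-0.02+0.00j, 0.00-0.00j, (0.01-0j)], [(-0.15+0j), (0.04-0j), 0.11-0.00j]]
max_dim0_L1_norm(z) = 1.13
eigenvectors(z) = [[-0.28-0.38j, (-0.28+0.38j), 0.43+0.00j], [(-0.71+0j), (-0.71-0j), (-0.11+0j)], [-0.14-0.51j, (-0.14+0.51j), -0.90+0.00j]]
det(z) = 0.06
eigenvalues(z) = [(0.5+0.3j), (0.5-0.3j), (0.18+0j)]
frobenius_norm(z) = 0.93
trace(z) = 1.18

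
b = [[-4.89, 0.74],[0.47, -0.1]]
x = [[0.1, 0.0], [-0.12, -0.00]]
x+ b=[[-4.79, 0.74], [0.35, -0.10]]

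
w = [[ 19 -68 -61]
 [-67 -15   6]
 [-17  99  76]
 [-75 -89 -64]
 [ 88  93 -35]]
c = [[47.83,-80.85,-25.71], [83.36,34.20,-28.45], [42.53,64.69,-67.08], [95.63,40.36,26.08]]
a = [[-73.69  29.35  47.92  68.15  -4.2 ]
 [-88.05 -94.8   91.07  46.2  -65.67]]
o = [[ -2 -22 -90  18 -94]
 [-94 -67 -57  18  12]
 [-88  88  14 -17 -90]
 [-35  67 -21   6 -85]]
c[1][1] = 34.2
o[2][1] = 88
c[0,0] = 47.83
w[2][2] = 76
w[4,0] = 88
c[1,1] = 34.2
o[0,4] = -94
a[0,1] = 29.35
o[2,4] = -90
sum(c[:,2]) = -95.16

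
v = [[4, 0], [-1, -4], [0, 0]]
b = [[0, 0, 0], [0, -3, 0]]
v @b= [[0, 0, 0], [0, 12, 0], [0, 0, 0]]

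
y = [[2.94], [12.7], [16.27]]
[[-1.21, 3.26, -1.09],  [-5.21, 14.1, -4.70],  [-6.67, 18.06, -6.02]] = y@[[-0.41, 1.11, -0.37]]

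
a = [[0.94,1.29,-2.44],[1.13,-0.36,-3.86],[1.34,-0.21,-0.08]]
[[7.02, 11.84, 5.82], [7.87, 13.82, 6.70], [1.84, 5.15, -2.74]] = a @ [[1.45, 3.92, -1.98], [1.13, 1.46, 1.34], [-1.72, -2.57, -2.44]]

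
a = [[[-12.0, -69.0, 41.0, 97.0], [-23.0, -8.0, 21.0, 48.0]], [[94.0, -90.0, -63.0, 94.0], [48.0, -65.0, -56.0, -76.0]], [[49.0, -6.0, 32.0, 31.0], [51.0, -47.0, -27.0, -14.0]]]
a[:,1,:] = [[-23.0, -8.0, 21.0, 48.0], [48.0, -65.0, -56.0, -76.0], [51.0, -47.0, -27.0, -14.0]]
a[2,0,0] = 49.0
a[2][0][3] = 31.0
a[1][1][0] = 48.0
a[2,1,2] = -27.0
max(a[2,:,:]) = 51.0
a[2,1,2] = -27.0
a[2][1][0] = 51.0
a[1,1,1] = -65.0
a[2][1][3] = -14.0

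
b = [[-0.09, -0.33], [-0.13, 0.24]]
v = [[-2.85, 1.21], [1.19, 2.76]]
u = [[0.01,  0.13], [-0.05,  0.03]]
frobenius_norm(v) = 4.32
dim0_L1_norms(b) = [0.22, 0.57]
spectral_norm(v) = 3.10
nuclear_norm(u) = 0.18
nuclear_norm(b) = 0.57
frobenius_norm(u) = 0.14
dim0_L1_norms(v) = [4.04, 3.97]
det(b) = -0.06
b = v @ u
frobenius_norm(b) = 0.44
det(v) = -9.31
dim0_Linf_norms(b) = [0.13, 0.33]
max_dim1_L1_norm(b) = 0.42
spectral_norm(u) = 0.13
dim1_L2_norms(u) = [0.13, 0.06]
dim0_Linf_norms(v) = [2.85, 2.76]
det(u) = 0.01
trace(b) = 0.15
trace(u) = 0.04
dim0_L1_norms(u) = [0.06, 0.16]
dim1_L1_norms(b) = [0.42, 0.37]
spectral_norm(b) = 0.41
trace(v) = -0.09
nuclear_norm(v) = 6.10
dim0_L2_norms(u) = [0.05, 0.13]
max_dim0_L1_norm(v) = 4.04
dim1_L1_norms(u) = [0.14, 0.08]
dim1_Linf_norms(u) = [0.13, 0.05]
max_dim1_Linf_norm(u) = 0.13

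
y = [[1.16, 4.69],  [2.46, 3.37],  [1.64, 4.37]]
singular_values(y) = [7.81, 1.23]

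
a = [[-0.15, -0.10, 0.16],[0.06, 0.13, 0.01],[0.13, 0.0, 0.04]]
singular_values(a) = [0.27, 0.12, 0.1]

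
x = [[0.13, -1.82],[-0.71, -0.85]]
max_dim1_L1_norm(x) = 1.95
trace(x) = -0.72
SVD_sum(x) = [[-0.18, -1.79], [-0.09, -0.91]] + [[0.31,-0.03], [-0.62,0.06]]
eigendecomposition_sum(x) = [[0.61, -0.65], [-0.25, 0.27]] + [[-0.48,  -1.17], [-0.46,  -1.12]]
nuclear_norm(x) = 2.71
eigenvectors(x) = [[0.92, 0.73], [-0.38, 0.69]]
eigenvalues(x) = [0.88, -1.6]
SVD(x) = [[0.89,0.46],  [0.46,-0.89]] @ diag([2.0181181000609643, 0.6950534757889671]) @ [[-0.1,-0.99], [0.99,-0.10]]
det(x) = -1.40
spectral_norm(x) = 2.02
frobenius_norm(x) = 2.13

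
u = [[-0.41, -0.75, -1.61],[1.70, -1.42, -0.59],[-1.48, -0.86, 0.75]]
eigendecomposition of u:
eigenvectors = [[(-0.44+0j), (-0.02+0.59j), -0.02-0.59j], [(-0.37+0j), (0.7+0j), 0.70-0.00j], [(0.82+0j), (0.06+0.41j), (0.06-0.41j)]]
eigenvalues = [(1.94+0j), (-1.51+1.08j), (-1.51-1.08j)]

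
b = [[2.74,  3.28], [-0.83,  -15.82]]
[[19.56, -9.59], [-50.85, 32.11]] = b @ [[3.51, -1.14], [3.03, -1.97]]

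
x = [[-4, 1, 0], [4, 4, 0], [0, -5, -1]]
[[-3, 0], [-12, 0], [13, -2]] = x@ [[0, 0], [-3, 0], [2, 2]]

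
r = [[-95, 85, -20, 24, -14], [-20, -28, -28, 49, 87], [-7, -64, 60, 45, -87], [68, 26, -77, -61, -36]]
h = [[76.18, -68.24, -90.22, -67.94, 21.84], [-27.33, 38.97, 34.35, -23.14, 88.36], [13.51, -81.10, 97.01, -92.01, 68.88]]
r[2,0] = -7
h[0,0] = 76.18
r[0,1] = 85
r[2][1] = -64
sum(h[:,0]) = 62.36000000000001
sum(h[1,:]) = 111.21000000000001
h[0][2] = -90.22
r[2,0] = -7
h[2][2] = 97.01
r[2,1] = -64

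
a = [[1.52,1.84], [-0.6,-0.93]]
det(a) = -0.310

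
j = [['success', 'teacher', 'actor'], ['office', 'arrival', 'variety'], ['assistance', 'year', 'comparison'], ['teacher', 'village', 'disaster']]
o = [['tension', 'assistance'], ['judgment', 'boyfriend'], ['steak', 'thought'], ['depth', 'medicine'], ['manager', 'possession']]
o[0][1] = 'assistance'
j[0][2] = 'actor'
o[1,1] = 'boyfriend'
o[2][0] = 'steak'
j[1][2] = 'variety'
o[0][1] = 'assistance'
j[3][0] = 'teacher'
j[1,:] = ['office', 'arrival', 'variety']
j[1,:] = ['office', 'arrival', 'variety']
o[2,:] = ['steak', 'thought']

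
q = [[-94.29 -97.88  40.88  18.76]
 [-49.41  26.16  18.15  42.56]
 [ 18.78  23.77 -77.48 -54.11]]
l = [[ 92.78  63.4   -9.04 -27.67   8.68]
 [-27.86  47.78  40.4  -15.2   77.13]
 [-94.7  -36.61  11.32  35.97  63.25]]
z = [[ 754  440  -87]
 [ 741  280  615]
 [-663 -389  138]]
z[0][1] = 440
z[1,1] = 280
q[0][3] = 18.76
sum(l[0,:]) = 128.15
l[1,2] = 40.4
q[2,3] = -54.11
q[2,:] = [18.78, 23.77, -77.48, -54.11]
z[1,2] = 615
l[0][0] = 92.78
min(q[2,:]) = -77.48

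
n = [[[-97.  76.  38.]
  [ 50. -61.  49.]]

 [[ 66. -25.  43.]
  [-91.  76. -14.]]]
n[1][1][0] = -91.0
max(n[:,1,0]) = 50.0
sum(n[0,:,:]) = 55.0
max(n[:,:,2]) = 49.0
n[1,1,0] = -91.0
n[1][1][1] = 76.0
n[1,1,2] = -14.0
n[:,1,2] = [49.0, -14.0]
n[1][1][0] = -91.0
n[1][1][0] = -91.0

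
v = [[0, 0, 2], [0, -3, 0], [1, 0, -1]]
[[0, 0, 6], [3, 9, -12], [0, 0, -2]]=v@[[0, 0, 1], [-1, -3, 4], [0, 0, 3]]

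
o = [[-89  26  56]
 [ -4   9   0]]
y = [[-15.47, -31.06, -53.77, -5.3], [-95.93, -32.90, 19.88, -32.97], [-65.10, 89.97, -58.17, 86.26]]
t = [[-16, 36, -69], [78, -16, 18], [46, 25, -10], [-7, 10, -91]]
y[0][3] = -5.3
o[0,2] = 56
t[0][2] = -69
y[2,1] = 89.97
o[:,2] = [56, 0]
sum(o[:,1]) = 35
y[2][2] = -58.17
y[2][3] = 86.26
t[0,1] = 36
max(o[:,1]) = 26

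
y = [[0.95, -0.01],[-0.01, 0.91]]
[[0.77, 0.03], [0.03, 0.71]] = y @ [[0.81, 0.04],[0.04, 0.78]]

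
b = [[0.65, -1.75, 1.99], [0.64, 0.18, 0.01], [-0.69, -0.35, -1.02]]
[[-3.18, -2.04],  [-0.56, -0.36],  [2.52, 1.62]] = b @ [[-0.70, -0.45], [-0.51, -0.33], [-1.82, -1.17]]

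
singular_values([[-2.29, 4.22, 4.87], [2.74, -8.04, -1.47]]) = [10.48, 3.35]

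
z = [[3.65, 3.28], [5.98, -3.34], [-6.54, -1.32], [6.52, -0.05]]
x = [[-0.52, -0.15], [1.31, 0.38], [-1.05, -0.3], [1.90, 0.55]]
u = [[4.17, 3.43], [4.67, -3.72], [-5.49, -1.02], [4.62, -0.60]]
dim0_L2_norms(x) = [2.59, 0.75]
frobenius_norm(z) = 12.57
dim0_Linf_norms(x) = [1.9, 0.55]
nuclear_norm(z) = 16.46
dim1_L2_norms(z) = [4.91, 6.85, 6.67, 6.52]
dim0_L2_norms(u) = [9.52, 5.2]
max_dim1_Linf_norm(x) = 1.9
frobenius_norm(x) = 2.69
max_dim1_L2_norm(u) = 5.97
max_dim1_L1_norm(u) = 8.39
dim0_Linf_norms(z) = [6.54, 3.34]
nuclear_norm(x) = 2.70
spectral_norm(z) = 11.59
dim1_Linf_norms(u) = [4.17, 4.67, 5.49, 4.62]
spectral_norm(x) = 2.69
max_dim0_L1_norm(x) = 4.78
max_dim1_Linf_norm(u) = 5.49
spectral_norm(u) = 9.52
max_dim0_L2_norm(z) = 11.59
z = x + u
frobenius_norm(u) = 10.85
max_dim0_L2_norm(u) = 9.52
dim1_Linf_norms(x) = [0.52, 1.31, 1.05, 1.9]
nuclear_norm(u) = 14.72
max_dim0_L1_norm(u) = 18.95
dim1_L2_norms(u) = [5.4, 5.97, 5.58, 4.66]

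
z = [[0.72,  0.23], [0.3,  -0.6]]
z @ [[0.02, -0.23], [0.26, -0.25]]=[[0.07, -0.22], [-0.15, 0.08]]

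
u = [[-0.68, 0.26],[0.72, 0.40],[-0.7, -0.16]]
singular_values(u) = [1.23, 0.46]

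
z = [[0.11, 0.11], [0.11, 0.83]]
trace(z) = 0.94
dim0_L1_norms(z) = [0.22, 0.94]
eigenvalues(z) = [0.09, 0.85]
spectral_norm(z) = 0.85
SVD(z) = [[0.15, 0.99], [0.99, -0.15]] @ diag([0.8464306044943741, 0.09356939550562576]) @ [[0.15, 0.99], [0.99, -0.15]]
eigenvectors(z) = [[-0.99, -0.15], [0.15, -0.99]]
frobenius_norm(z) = 0.85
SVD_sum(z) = [[0.02, 0.12], [0.12, 0.83]] + [[0.09, -0.01],  [-0.01, 0.0]]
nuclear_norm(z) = 0.94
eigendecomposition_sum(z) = [[0.09, -0.01], [-0.01, 0.00]] + [[0.02,0.12], [0.12,0.83]]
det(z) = 0.08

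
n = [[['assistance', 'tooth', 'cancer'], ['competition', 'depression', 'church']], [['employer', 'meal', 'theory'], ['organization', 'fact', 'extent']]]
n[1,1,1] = 'fact'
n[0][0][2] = 'cancer'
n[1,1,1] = 'fact'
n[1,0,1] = 'meal'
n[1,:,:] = [['employer', 'meal', 'theory'], ['organization', 'fact', 'extent']]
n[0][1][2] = 'church'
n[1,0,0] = 'employer'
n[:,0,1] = ['tooth', 'meal']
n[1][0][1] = 'meal'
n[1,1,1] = 'fact'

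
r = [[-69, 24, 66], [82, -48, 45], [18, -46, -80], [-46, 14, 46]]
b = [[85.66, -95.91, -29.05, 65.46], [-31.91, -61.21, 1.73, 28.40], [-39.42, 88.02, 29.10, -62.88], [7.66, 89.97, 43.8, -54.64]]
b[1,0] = -31.91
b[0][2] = -29.05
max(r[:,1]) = 24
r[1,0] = 82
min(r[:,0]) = -69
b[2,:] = [-39.42, 88.02, 29.1, -62.88]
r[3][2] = 46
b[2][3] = -62.88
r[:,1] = [24, -48, -46, 14]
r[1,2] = 45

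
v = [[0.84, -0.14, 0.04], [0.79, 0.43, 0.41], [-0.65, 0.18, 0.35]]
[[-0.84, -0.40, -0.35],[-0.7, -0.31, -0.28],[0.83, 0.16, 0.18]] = v@[[-1.05, -0.38, -0.36], [-0.19, 0.42, 0.28], [0.51, -0.47, -0.29]]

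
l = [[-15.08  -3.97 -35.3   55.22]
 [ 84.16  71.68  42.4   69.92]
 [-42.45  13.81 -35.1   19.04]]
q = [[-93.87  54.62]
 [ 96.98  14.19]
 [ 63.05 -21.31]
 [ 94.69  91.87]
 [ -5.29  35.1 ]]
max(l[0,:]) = 55.22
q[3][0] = 94.69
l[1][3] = 69.92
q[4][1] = 35.1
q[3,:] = [94.69, 91.87]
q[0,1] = 54.62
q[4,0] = -5.29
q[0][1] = 54.62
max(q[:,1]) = 91.87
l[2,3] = 19.04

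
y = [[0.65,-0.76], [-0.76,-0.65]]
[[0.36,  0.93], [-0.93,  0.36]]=y@[[0.94,  0.33], [0.33,  -0.94]]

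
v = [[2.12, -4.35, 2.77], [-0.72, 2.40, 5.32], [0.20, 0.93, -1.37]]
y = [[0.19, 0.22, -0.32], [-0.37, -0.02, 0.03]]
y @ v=[[0.18, -0.60, 2.14], [-0.76, 1.59, -1.17]]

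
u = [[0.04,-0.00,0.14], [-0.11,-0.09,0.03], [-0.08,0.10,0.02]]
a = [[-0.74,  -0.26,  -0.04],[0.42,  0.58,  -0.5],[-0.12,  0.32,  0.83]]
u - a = [[0.78, 0.26, 0.18], [-0.53, -0.67, 0.53], [0.04, -0.22, -0.81]]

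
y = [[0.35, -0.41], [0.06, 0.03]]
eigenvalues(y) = [0.22, 0.16]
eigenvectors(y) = [[0.95, 0.91], [0.30, 0.42]]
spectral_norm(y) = 0.54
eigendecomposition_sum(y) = [[0.67, -1.44], [0.21, -0.45]] + [[-0.32, 1.03], [-0.15, 0.48]]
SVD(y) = [[-1.00,-0.03], [-0.03,1.0]] @ diag([0.5393183787528191, 0.06508215069764398]) @ [[-0.65, 0.76], [0.76, 0.65]]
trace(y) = 0.38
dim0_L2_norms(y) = [0.36, 0.41]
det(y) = 0.04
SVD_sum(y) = [[0.35, -0.41], [0.01, -0.01]] + [[-0.00, -0.0], [0.05, 0.04]]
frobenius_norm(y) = 0.54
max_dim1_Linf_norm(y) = 0.41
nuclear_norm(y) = 0.60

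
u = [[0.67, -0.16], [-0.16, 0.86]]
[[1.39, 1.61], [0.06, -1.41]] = u @ [[2.18, 2.1],[0.47, -1.25]]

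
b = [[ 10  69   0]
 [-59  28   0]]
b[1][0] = -59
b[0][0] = 10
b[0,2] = 0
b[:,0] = [10, -59]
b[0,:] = [10, 69, 0]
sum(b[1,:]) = -31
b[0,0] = 10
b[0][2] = 0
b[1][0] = -59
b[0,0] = 10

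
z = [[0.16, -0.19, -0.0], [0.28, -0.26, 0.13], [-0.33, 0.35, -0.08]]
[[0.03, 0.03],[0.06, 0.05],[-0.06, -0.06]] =z @ [[0.15, 0.14], [-0.03, -0.03], [0.06, 0.06]]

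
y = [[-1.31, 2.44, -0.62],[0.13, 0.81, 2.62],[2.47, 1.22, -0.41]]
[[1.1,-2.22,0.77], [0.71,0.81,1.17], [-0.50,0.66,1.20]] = y @[[-0.33, 0.58, 0.27], [0.32, -0.49, 0.53], [0.19, 0.43, 0.27]]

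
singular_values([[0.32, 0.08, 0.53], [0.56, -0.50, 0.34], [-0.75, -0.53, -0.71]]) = [1.37, 0.7, 0.18]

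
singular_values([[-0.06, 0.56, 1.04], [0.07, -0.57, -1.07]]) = [1.7, 0.01]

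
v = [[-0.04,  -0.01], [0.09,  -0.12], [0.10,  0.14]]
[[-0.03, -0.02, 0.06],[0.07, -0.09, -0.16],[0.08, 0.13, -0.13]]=v @ [[0.78, 0.17, -1.54], [-0.01, 0.84, 0.20]]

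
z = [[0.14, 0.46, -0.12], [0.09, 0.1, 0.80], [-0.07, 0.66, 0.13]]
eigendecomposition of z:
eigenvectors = [[-0.46, 0.99, 0.35], [0.66, 0.10, 0.70], [-0.59, -0.10, 0.62]]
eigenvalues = [-0.67, 0.2, 0.84]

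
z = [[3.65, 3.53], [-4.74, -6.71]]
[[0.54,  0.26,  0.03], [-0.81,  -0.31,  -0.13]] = z @ [[0.1, 0.08, -0.03], [0.05, -0.01, 0.04]]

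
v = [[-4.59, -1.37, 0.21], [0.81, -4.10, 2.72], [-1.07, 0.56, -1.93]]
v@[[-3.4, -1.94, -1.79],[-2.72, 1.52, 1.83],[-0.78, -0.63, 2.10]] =[[19.17,6.69,6.15], [6.28,-9.52,-3.24], [3.62,4.14,-1.11]]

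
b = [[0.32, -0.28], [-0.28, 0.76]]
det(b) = 0.16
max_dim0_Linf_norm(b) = 0.76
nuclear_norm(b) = 1.08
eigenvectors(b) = [[-0.90,0.44], [-0.44,-0.90]]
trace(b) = 1.08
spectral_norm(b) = 0.90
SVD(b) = [[-0.44, 0.9], [0.90, 0.44]] @ diag([0.8960898762952973, 0.18391012370470275]) @ [[-0.44, 0.9], [0.9, 0.44]]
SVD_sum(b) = [[0.17, -0.35], [-0.35, 0.72]] + [[0.15, 0.07], [0.07, 0.04]]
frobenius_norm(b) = 0.91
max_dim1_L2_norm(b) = 0.81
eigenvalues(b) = [0.18, 0.9]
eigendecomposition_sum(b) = [[0.15, 0.07], [0.07, 0.04]] + [[0.17, -0.35], [-0.35, 0.72]]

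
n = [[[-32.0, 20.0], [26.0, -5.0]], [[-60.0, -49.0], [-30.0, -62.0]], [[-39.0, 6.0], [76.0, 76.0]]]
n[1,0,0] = -60.0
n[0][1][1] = -5.0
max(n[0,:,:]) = 26.0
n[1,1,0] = -30.0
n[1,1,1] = -62.0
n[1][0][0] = -60.0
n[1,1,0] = -30.0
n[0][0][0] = -32.0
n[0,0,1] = 20.0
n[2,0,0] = -39.0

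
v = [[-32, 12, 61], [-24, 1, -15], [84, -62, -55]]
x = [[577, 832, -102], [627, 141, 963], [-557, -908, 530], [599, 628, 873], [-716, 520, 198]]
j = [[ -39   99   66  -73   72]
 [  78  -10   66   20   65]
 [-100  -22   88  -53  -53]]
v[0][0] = -32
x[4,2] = 198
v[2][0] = 84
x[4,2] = 198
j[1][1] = -10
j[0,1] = 99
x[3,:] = [599, 628, 873]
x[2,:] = [-557, -908, 530]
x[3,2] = 873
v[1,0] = -24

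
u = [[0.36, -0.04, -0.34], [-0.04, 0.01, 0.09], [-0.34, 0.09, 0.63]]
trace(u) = 1.00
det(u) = -0.00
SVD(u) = [[-0.56, -0.83, 0.05],[0.11, -0.13, -0.99],[0.82, -0.54, 0.16]] @ diag([0.8717289859980162, 0.13144764726677935, 0.0031766332647954845]) @ [[-0.56, 0.11, 0.82],[-0.83, -0.13, -0.54],[-0.05, 0.99, -0.16]]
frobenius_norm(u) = 0.88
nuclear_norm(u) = 1.01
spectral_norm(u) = 0.87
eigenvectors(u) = [[0.56, -0.83, 0.05], [-0.11, -0.13, -0.99], [-0.82, -0.54, 0.16]]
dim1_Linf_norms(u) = [0.36, 0.09, 0.63]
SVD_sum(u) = [[0.27, -0.05, -0.40], [-0.05, 0.01, 0.08], [-0.4, 0.08, 0.59]] + [[0.09, 0.01, 0.06],[0.01, 0.00, 0.01],[0.06, 0.01, 0.04]] + [[-0.0, 0.0, -0.00],[0.0, -0.00, 0.00],[-0.0, 0.00, -0.0]]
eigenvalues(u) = [0.87, 0.13, -0.0]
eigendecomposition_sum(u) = [[0.27, -0.05, -0.4],[-0.05, 0.01, 0.08],[-0.40, 0.08, 0.59]] + [[0.09, 0.01, 0.06], [0.01, 0.00, 0.01], [0.06, 0.01, 0.04]] + [[-0.0,  0.0,  -0.00], [0.0,  -0.00,  0.00], [-0.00,  0.0,  -0.00]]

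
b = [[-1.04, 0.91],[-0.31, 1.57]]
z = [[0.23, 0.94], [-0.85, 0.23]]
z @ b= [[-0.53, 1.69], [0.81, -0.41]]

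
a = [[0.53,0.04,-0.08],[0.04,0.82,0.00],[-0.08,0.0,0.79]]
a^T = [[0.53, 0.04, -0.08], [0.04, 0.82, 0.00], [-0.08, 0.00, 0.79]]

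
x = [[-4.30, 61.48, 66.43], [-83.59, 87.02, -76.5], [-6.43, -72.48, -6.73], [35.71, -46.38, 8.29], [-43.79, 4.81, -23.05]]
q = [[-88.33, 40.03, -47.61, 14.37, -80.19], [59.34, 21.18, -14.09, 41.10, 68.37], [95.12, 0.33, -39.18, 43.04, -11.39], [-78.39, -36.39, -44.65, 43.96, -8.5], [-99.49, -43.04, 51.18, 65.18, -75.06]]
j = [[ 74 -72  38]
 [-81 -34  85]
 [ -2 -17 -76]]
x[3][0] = 35.71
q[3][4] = -8.5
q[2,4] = -11.39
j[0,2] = 38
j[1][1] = -34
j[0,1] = -72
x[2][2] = -6.73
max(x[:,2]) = 66.43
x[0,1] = 61.48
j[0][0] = 74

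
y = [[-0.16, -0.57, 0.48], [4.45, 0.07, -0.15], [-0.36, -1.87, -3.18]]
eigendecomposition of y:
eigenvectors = [[-0.01+0.35j, -0.01-0.35j, -0.11+0.00j], [(0.84+0j), 0.84-0.00j, 0.18+0.00j], [(-0.38+0.17j), (-0.38-0.17j), (0.98+0j)]]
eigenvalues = [(0.11+1.85j), (0.11-1.85j), (-3.48+0j)]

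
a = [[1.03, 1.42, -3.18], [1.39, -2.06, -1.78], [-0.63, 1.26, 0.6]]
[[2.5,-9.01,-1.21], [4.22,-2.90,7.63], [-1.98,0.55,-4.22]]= a@ [[0.97, 0.98, 0.73],[-0.71, -0.47, -2.7],[-0.79, 2.94, -0.59]]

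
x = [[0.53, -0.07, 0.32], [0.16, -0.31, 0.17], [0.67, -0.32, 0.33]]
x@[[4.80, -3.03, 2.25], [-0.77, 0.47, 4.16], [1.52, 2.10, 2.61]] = [[3.08, -0.97, 1.74], [1.27, -0.27, -0.49], [3.96, -1.49, 1.04]]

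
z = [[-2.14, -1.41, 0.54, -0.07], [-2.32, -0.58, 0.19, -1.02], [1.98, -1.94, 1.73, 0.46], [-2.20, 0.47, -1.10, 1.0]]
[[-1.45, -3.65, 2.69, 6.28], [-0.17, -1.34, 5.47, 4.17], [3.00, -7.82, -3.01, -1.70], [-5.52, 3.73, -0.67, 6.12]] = z @ [[1.55,  -0.03,  -1.21,  -1.74], [-1.65,  1.61,  0.35,  -2.76], [-1.19,  -2.67,  0.75,  -2.35], [-2.64,  -0.03,  -2.67,  1.00]]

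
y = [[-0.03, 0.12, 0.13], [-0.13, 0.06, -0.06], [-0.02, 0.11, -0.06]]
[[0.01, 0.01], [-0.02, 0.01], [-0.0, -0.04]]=y @ [[0.12, -0.33], [0.03, -0.28], [0.07, 0.27]]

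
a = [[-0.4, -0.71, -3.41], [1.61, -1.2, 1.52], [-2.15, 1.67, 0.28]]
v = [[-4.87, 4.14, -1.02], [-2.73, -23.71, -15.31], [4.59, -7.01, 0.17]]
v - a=[[-4.47, 4.85, 2.39], [-4.34, -22.51, -16.83], [6.74, -8.68, -0.11]]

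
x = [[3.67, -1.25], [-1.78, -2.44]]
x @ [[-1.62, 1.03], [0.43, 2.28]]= [[-6.48, 0.93], [1.83, -7.40]]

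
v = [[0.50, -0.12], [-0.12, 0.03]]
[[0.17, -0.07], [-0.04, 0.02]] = v @ [[0.33, -0.06], [-0.06, 0.34]]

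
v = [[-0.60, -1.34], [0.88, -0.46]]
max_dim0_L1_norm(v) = 1.8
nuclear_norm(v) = 2.46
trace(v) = -1.06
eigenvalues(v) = [(-0.53+1.08j), (-0.53-1.08j)]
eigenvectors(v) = [[0.78+0.00j,0.78-0.00j], [-0.04-0.63j,-0.04+0.63j]]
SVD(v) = [[1.00, 0.07], [0.07, -1.00]] @ diag([1.4704569553382223, 0.9896243441313703]) @ [[-0.36, -0.93], [-0.93, 0.36]]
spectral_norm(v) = 1.47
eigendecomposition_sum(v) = [[(-0.3+0.52j), -0.67-0.33j], [0.44+0.22j, (-0.23+0.56j)]] + [[(-0.3-0.52j), (-0.67+0.33j)], [(0.44-0.22j), (-0.23-0.56j)]]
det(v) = 1.46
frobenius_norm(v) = 1.77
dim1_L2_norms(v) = [1.47, 0.99]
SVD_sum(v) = [[-0.53, -1.37], [-0.04, -0.10]] + [[-0.07,0.03],[0.92,-0.36]]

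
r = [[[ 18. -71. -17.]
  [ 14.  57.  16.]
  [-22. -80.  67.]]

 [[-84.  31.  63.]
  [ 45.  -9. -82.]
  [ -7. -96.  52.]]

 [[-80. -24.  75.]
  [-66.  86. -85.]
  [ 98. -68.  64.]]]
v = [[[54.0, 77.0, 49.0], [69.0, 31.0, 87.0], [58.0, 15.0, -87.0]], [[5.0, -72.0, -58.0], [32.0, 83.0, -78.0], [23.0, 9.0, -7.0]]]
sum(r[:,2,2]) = 183.0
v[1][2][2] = -7.0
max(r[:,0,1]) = 31.0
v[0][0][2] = 49.0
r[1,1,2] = -82.0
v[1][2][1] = 9.0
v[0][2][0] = 58.0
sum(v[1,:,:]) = -63.0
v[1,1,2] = -78.0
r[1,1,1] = -9.0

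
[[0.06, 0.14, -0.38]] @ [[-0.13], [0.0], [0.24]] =[[-0.10]]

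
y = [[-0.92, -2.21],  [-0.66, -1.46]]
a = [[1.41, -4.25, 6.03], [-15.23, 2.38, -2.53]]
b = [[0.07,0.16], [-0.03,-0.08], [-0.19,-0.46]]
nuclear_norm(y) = 2.92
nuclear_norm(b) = 0.54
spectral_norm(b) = 0.53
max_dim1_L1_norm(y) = 3.13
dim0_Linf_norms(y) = [0.92, 2.21]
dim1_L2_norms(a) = [7.51, 15.62]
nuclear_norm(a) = 22.71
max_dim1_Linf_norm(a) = 15.23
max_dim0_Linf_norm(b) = 0.46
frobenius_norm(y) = 2.88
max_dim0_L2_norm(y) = 2.65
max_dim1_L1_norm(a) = 20.14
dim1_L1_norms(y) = [3.13, 2.12]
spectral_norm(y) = 2.88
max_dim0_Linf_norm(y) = 2.21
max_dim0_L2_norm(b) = 0.49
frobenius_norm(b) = 0.53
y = a @ b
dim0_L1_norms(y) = [1.58, 3.67]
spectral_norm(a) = 15.97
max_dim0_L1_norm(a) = 16.64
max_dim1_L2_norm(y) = 2.39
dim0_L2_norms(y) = [1.13, 2.65]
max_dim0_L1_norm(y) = 3.67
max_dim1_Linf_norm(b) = 0.46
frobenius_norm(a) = 17.33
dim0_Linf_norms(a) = [15.23, 4.25, 6.03]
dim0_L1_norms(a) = [16.64, 6.63, 8.56]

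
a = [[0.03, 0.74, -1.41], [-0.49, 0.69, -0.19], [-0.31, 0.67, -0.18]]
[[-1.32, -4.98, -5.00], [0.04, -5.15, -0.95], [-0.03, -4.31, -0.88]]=a@ [[-0.44, 4.13, 0.16],[-0.0, -4.13, -0.34],[0.93, 1.45, 3.37]]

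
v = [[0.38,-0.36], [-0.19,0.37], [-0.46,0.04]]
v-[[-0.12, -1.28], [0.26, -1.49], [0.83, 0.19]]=[[0.50, 0.92], [-0.45, 1.86], [-1.29, -0.15]]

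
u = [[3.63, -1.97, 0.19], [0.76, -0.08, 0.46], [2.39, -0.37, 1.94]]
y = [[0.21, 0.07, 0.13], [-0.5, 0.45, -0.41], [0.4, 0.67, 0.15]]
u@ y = [[1.82,-0.51,1.31],[0.38,0.33,0.2],[1.46,1.3,0.75]]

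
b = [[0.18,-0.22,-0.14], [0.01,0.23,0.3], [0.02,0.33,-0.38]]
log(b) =[[(-1.68-0j),-0.93-0.09j,(-0.3+0.2j)], [0.07+0.02j,-0.93+0.49j,-0.11-1.08j], [(0.01-0.06j),(-0.14-1.2j),-0.73+2.66j]]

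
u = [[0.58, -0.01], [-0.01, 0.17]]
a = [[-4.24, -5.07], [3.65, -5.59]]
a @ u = [[-2.41, -0.82], [2.17, -0.99]]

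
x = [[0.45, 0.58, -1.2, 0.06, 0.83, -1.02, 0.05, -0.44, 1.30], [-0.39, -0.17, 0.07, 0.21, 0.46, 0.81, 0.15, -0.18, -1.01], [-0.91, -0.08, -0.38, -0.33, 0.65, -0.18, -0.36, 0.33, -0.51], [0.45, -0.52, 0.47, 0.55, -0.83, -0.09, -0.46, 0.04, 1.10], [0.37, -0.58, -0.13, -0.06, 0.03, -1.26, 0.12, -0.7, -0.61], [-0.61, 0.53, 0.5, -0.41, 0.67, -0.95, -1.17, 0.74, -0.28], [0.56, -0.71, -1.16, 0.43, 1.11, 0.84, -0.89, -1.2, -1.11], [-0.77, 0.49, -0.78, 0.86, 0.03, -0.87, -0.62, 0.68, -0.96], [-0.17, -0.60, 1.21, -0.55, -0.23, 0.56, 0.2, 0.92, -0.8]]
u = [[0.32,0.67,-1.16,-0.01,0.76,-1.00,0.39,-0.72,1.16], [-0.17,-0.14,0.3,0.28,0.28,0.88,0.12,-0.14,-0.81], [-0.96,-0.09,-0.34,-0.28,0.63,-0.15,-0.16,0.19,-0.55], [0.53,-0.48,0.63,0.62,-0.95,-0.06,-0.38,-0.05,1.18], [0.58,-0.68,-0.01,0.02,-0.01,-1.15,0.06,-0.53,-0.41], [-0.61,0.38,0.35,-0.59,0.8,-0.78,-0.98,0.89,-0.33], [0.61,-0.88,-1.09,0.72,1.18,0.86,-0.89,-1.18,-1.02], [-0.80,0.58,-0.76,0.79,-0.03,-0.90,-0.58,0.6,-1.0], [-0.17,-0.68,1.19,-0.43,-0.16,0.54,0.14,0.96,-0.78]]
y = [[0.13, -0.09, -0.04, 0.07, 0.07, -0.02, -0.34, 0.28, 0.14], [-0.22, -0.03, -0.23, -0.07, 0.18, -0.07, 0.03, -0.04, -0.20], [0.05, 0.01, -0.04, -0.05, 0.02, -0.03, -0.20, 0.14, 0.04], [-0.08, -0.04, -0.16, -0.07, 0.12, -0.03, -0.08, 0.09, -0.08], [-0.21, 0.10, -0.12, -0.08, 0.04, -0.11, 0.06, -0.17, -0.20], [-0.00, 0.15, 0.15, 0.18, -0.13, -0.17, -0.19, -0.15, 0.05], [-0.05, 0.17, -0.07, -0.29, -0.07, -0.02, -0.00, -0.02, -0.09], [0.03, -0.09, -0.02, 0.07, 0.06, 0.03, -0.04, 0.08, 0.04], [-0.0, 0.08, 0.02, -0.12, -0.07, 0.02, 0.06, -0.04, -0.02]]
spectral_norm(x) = 3.25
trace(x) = -1.48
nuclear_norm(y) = 2.07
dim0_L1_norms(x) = [4.68, 4.26, 5.9, 3.46, 4.84, 6.58, 4.02, 5.23, 7.68]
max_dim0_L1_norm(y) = 1.01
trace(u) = -1.40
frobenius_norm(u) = 6.04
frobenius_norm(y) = 1.06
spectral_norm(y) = 0.72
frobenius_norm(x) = 6.07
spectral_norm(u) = 3.21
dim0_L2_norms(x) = [1.68, 1.54, 2.34, 1.36, 1.94, 2.45, 1.72, 2.03, 2.72]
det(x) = -14.05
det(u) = -10.13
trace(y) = -0.08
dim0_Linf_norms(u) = [0.96, 0.88, 1.19, 0.79, 1.18, 1.15, 0.98, 1.18, 1.18]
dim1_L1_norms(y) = [1.18, 1.07, 0.58, 0.75, 1.09, 1.17, 0.78, 0.46, 0.43]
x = y + u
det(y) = -0.00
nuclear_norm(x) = 15.48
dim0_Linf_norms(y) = [0.22, 0.17, 0.23, 0.29, 0.18, 0.17, 0.34, 0.28, 0.2]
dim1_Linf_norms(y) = [0.34, 0.23, 0.2, 0.16, 0.21, 0.19, 0.29, 0.09, 0.12]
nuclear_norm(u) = 15.28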